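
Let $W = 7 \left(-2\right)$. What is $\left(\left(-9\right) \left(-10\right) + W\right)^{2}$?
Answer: $5776$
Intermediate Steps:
$W = -14$
$\left(\left(-9\right) \left(-10\right) + W\right)^{2} = \left(\left(-9\right) \left(-10\right) - 14\right)^{2} = \left(90 - 14\right)^{2} = 76^{2} = 5776$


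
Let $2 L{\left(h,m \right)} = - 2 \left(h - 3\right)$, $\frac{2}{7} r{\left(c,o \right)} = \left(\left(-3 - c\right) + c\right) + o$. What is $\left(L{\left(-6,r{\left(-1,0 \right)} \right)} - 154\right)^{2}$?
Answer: $21025$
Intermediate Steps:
$r{\left(c,o \right)} = - \frac{21}{2} + \frac{7 o}{2}$ ($r{\left(c,o \right)} = \frac{7 \left(\left(\left(-3 - c\right) + c\right) + o\right)}{2} = \frac{7 \left(-3 + o\right)}{2} = - \frac{21}{2} + \frac{7 o}{2}$)
$L{\left(h,m \right)} = 3 - h$ ($L{\left(h,m \right)} = \frac{\left(-2\right) \left(h - 3\right)}{2} = \frac{\left(-2\right) \left(-3 + h\right)}{2} = \frac{6 - 2 h}{2} = 3 - h$)
$\left(L{\left(-6,r{\left(-1,0 \right)} \right)} - 154\right)^{2} = \left(\left(3 - -6\right) - 154\right)^{2} = \left(\left(3 + 6\right) - 154\right)^{2} = \left(9 - 154\right)^{2} = \left(-145\right)^{2} = 21025$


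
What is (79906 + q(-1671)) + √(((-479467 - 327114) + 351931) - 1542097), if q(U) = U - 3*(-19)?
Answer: 78292 + I*√1996747 ≈ 78292.0 + 1413.1*I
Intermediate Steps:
q(U) = 57 + U (q(U) = U + 57 = 57 + U)
(79906 + q(-1671)) + √(((-479467 - 327114) + 351931) - 1542097) = (79906 + (57 - 1671)) + √(((-479467 - 327114) + 351931) - 1542097) = (79906 - 1614) + √((-806581 + 351931) - 1542097) = 78292 + √(-454650 - 1542097) = 78292 + √(-1996747) = 78292 + I*√1996747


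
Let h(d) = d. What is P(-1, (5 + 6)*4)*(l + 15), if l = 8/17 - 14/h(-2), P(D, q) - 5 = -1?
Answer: 1528/17 ≈ 89.882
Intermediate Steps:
P(D, q) = 4 (P(D, q) = 5 - 1 = 4)
l = 127/17 (l = 8/17 - 14/(-2) = 8*(1/17) - 14*(-½) = 8/17 + 7 = 127/17 ≈ 7.4706)
P(-1, (5 + 6)*4)*(l + 15) = 4*(127/17 + 15) = 4*(382/17) = 1528/17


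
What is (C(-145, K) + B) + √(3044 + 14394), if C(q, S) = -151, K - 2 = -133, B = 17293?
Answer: 17142 + √17438 ≈ 17274.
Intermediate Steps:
K = -131 (K = 2 - 133 = -131)
(C(-145, K) + B) + √(3044 + 14394) = (-151 + 17293) + √(3044 + 14394) = 17142 + √17438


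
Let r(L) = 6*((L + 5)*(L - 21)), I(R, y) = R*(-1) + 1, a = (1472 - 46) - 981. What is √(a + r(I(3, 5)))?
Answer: √31 ≈ 5.5678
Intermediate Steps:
a = 445 (a = 1426 - 981 = 445)
I(R, y) = 1 - R (I(R, y) = -R + 1 = 1 - R)
r(L) = 6*(-21 + L)*(5 + L) (r(L) = 6*((5 + L)*(-21 + L)) = 6*((-21 + L)*(5 + L)) = 6*(-21 + L)*(5 + L))
√(a + r(I(3, 5))) = √(445 + (-630 - 96*(1 - 1*3) + 6*(1 - 1*3)²)) = √(445 + (-630 - 96*(1 - 3) + 6*(1 - 3)²)) = √(445 + (-630 - 96*(-2) + 6*(-2)²)) = √(445 + (-630 + 192 + 6*4)) = √(445 + (-630 + 192 + 24)) = √(445 - 414) = √31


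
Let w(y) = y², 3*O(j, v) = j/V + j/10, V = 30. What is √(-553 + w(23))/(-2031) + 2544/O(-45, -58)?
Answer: -1272 - 2*I*√6/2031 ≈ -1272.0 - 0.0024121*I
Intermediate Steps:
O(j, v) = 2*j/45 (O(j, v) = (j/30 + j/10)/3 = (2*j/15)/3 = 2*j/45)
√(-553 + w(23))/(-2031) + 2544/O(-45, -58) = √(-553 + 23²)/(-2031) + 2544/(((2/45)*(-45))) = √(-553 + 529)*(-1/2031) + 2544/(-2) = √(-24)*(-1/2031) + 2544*(-½) = (2*I*√6)*(-1/2031) - 1272 = -2*I*√6/2031 - 1272 = -1272 - 2*I*√6/2031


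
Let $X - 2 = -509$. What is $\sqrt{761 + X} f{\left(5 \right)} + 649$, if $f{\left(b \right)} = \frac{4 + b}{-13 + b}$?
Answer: $649 - \frac{9 \sqrt{254}}{8} \approx 631.07$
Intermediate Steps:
$X = -507$ ($X = 2 - 509 = -507$)
$f{\left(b \right)} = \frac{4 + b}{-13 + b}$
$\sqrt{761 + X} f{\left(5 \right)} + 649 = \sqrt{761 - 507} \frac{4 + 5}{-13 + 5} + 649 = \sqrt{254} \frac{1}{-8} \cdot 9 + 649 = \sqrt{254} \left(\left(- \frac{1}{8}\right) 9\right) + 649 = \sqrt{254} \left(- \frac{9}{8}\right) + 649 = - \frac{9 \sqrt{254}}{8} + 649 = 649 - \frac{9 \sqrt{254}}{8}$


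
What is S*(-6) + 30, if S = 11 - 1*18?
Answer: 72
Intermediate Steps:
S = -7 (S = 11 - 18 = -7)
S*(-6) + 30 = -7*(-6) + 30 = 42 + 30 = 72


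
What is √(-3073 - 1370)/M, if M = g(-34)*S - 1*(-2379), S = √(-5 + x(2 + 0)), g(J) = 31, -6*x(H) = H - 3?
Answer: 6*√4443/(-14274*I + 31*√174) ≈ 0.00080201 + 0.027995*I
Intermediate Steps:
x(H) = ½ - H/6 (x(H) = -(H - 3)/6 = -(-3 + H)/6 = ½ - H/6)
S = I*√174/6 (S = √(-5 + (½ - (2 + 0)/6)) = √(-5 + (½ - ⅙*2)) = √(-5 + (½ - ⅓)) = √(-5 + ⅙) = √(-29/6) = I*√174/6 ≈ 2.1985*I)
M = 2379 + 31*I*√174/6 (M = 31*(I*√174/6) - 1*(-2379) = 31*I*√174/6 + 2379 = 2379 + 31*I*√174/6 ≈ 2379.0 + 68.153*I)
√(-3073 - 1370)/M = √(-3073 - 1370)/(2379 + 31*I*√174/6) = √(-4443)/(2379 + 31*I*√174/6) = (I*√4443)/(2379 + 31*I*√174/6) = I*√4443/(2379 + 31*I*√174/6)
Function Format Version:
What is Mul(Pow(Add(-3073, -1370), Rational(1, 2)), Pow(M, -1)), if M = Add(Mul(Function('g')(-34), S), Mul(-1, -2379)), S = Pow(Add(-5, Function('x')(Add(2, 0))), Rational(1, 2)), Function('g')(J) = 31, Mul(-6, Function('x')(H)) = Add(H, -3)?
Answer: Mul(6, Pow(4443, Rational(1, 2)), Pow(Add(Mul(-14274, I), Mul(31, Pow(174, Rational(1, 2)))), -1)) ≈ Add(0.00080201, Mul(0.027995, I))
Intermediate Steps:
Function('x')(H) = Add(Rational(1, 2), Mul(Rational(-1, 6), H)) (Function('x')(H) = Mul(Rational(-1, 6), Add(H, -3)) = Mul(Rational(-1, 6), Add(-3, H)) = Add(Rational(1, 2), Mul(Rational(-1, 6), H)))
S = Mul(Rational(1, 6), I, Pow(174, Rational(1, 2))) (S = Pow(Add(-5, Add(Rational(1, 2), Mul(Rational(-1, 6), Add(2, 0)))), Rational(1, 2)) = Pow(Add(-5, Add(Rational(1, 2), Mul(Rational(-1, 6), 2))), Rational(1, 2)) = Pow(Add(-5, Add(Rational(1, 2), Rational(-1, 3))), Rational(1, 2)) = Pow(Add(-5, Rational(1, 6)), Rational(1, 2)) = Pow(Rational(-29, 6), Rational(1, 2)) = Mul(Rational(1, 6), I, Pow(174, Rational(1, 2))) ≈ Mul(2.1985, I))
M = Add(2379, Mul(Rational(31, 6), I, Pow(174, Rational(1, 2)))) (M = Add(Mul(31, Mul(Rational(1, 6), I, Pow(174, Rational(1, 2)))), Mul(-1, -2379)) = Add(Mul(Rational(31, 6), I, Pow(174, Rational(1, 2))), 2379) = Add(2379, Mul(Rational(31, 6), I, Pow(174, Rational(1, 2)))) ≈ Add(2379.0, Mul(68.153, I)))
Mul(Pow(Add(-3073, -1370), Rational(1, 2)), Pow(M, -1)) = Mul(Pow(Add(-3073, -1370), Rational(1, 2)), Pow(Add(2379, Mul(Rational(31, 6), I, Pow(174, Rational(1, 2)))), -1)) = Mul(Pow(-4443, Rational(1, 2)), Pow(Add(2379, Mul(Rational(31, 6), I, Pow(174, Rational(1, 2)))), -1)) = Mul(Mul(I, Pow(4443, Rational(1, 2))), Pow(Add(2379, Mul(Rational(31, 6), I, Pow(174, Rational(1, 2)))), -1)) = Mul(I, Pow(4443, Rational(1, 2)), Pow(Add(2379, Mul(Rational(31, 6), I, Pow(174, Rational(1, 2)))), -1))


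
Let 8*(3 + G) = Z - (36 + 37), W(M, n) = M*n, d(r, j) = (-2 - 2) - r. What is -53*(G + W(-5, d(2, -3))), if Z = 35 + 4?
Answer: -4823/4 ≈ -1205.8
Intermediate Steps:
d(r, j) = -4 - r
Z = 39
G = -29/4 (G = -3 + (39 - (36 + 37))/8 = -3 + (39 - 1*73)/8 = -3 + (39 - 73)/8 = -3 + (⅛)*(-34) = -3 - 17/4 = -29/4 ≈ -7.2500)
-53*(G + W(-5, d(2, -3))) = -53*(-29/4 - 5*(-4 - 1*2)) = -53*(-29/4 - 5*(-4 - 2)) = -53*(-29/4 - 5*(-6)) = -53*(-29/4 + 30) = -53*91/4 = -4823/4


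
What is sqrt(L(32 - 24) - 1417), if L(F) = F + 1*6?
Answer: I*sqrt(1403) ≈ 37.457*I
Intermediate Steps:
L(F) = 6 + F (L(F) = F + 6 = 6 + F)
sqrt(L(32 - 24) - 1417) = sqrt((6 + (32 - 24)) - 1417) = sqrt((6 + 8) - 1417) = sqrt(14 - 1417) = sqrt(-1403) = I*sqrt(1403)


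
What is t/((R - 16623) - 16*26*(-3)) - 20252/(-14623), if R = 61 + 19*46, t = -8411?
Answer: 415432933/211156120 ≈ 1.9674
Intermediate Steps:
R = 935 (R = 61 + 874 = 935)
t/((R - 16623) - 16*26*(-3)) - 20252/(-14623) = -8411/((935 - 16623) - 16*26*(-3)) - 20252/(-14623) = -8411/(-15688 - 416*(-3)) - 20252*(-1/14623) = -8411/(-15688 + 1248) + 20252/14623 = -8411/(-14440) + 20252/14623 = -8411*(-1/14440) + 20252/14623 = 8411/14440 + 20252/14623 = 415432933/211156120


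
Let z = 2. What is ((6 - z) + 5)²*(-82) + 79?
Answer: -6563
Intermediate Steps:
((6 - z) + 5)²*(-82) + 79 = ((6 - 1*2) + 5)²*(-82) + 79 = ((6 - 2) + 5)²*(-82) + 79 = (4 + 5)²*(-82) + 79 = 9²*(-82) + 79 = 81*(-82) + 79 = -6642 + 79 = -6563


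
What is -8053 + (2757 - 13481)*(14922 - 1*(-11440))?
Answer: -282714141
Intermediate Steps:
-8053 + (2757 - 13481)*(14922 - 1*(-11440)) = -8053 - 10724*(14922 + 11440) = -8053 - 10724*26362 = -8053 - 282706088 = -282714141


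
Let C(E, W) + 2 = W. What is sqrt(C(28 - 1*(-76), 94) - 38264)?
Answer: 2*I*sqrt(9543) ≈ 195.38*I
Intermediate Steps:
C(E, W) = -2 + W
sqrt(C(28 - 1*(-76), 94) - 38264) = sqrt((-2 + 94) - 38264) = sqrt(92 - 38264) = sqrt(-38172) = 2*I*sqrt(9543)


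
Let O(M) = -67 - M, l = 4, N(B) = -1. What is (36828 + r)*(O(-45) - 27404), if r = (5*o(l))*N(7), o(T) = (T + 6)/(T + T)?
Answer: -2019746631/2 ≈ -1.0099e+9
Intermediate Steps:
o(T) = (6 + T)/(2*T) (o(T) = (6 + T)/((2*T)) = (6 + T)*(1/(2*T)) = (6 + T)/(2*T))
r = -25/4 (r = (5*((½)*(6 + 4)/4))*(-1) = (5*((½)*(¼)*10))*(-1) = (5*(5/4))*(-1) = (25/4)*(-1) = -25/4 ≈ -6.2500)
(36828 + r)*(O(-45) - 27404) = (36828 - 25/4)*((-67 - 1*(-45)) - 27404) = 147287*((-67 + 45) - 27404)/4 = 147287*(-22 - 27404)/4 = (147287/4)*(-27426) = -2019746631/2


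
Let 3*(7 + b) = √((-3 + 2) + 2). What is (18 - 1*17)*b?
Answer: -20/3 ≈ -6.6667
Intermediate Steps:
b = -20/3 (b = -7 + √((-3 + 2) + 2)/3 = -7 + √(-1 + 2)/3 = -7 + √1/3 = -7 + (⅓)*1 = -7 + ⅓ = -20/3 ≈ -6.6667)
(18 - 1*17)*b = (18 - 1*17)*(-20/3) = (18 - 17)*(-20/3) = 1*(-20/3) = -20/3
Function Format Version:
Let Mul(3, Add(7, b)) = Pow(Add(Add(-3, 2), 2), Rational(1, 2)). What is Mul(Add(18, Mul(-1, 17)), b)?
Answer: Rational(-20, 3) ≈ -6.6667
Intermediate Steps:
b = Rational(-20, 3) (b = Add(-7, Mul(Rational(1, 3), Pow(Add(Add(-3, 2), 2), Rational(1, 2)))) = Add(-7, Mul(Rational(1, 3), Pow(Add(-1, 2), Rational(1, 2)))) = Add(-7, Mul(Rational(1, 3), Pow(1, Rational(1, 2)))) = Add(-7, Mul(Rational(1, 3), 1)) = Add(-7, Rational(1, 3)) = Rational(-20, 3) ≈ -6.6667)
Mul(Add(18, Mul(-1, 17)), b) = Mul(Add(18, Mul(-1, 17)), Rational(-20, 3)) = Mul(Add(18, -17), Rational(-20, 3)) = Mul(1, Rational(-20, 3)) = Rational(-20, 3)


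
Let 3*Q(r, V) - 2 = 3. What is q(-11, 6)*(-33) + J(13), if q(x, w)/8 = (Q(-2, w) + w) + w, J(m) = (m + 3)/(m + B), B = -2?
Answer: -39672/11 ≈ -3606.5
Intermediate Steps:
Q(r, V) = 5/3 (Q(r, V) = 2/3 + (1/3)*3 = 2/3 + 1 = 5/3)
J(m) = (3 + m)/(-2 + m) (J(m) = (m + 3)/(m - 2) = (3 + m)/(-2 + m))
q(x, w) = 40/3 + 16*w (q(x, w) = 8*((5/3 + w) + w) = 8*(5/3 + 2*w) = 40/3 + 16*w)
q(-11, 6)*(-33) + J(13) = (40/3 + 16*6)*(-33) + (3 + 13)/(-2 + 13) = (40/3 + 96)*(-33) + 16/11 = (328/3)*(-33) + (1/11)*16 = -3608 + 16/11 = -39672/11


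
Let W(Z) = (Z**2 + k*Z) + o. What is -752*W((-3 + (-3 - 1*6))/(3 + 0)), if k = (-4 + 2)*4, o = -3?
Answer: -33840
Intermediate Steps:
k = -8 (k = -2*4 = -8)
W(Z) = -3 + Z**2 - 8*Z (W(Z) = (Z**2 - 8*Z) - 3 = -3 + Z**2 - 8*Z)
-752*W((-3 + (-3 - 1*6))/(3 + 0)) = -752*(-3 + ((-3 + (-3 - 1*6))/(3 + 0))**2 - 8*(-3 + (-3 - 1*6))/(3 + 0)) = -752*(-3 + ((-3 + (-3 - 6))/3)**2 - 8*(-3 + (-3 - 6))/3) = -752*(-3 + ((-3 - 9)*(1/3))**2 - 8*(-3 - 9)/3) = -752*(-3 + (-12*1/3)**2 - (-96)/3) = -752*(-3 + (-4)**2 - 8*(-4)) = -752*(-3 + 16 + 32) = -752*45 = -33840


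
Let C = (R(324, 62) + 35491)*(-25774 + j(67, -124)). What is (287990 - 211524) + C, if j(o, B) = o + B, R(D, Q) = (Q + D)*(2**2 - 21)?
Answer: -747188533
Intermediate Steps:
R(D, Q) = -17*D - 17*Q (R(D, Q) = (D + Q)*(4 - 21) = (D + Q)*(-17) = -17*D - 17*Q)
j(o, B) = B + o
C = -747264999 (C = ((-17*324 - 17*62) + 35491)*(-25774 + (-124 + 67)) = ((-5508 - 1054) + 35491)*(-25774 - 57) = (-6562 + 35491)*(-25831) = 28929*(-25831) = -747264999)
(287990 - 211524) + C = (287990 - 211524) - 747264999 = 76466 - 747264999 = -747188533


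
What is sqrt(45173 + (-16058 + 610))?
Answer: 5*sqrt(1189) ≈ 172.41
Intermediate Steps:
sqrt(45173 + (-16058 + 610)) = sqrt(45173 - 15448) = sqrt(29725) = 5*sqrt(1189)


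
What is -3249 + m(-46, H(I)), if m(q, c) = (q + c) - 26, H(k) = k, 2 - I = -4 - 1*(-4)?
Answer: -3319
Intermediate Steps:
I = 2 (I = 2 - (-4 - 1*(-4)) = 2 - (-4 + 4) = 2 - 1*0 = 2 + 0 = 2)
m(q, c) = -26 + c + q (m(q, c) = (c + q) - 26 = -26 + c + q)
-3249 + m(-46, H(I)) = -3249 + (-26 + 2 - 46) = -3249 - 70 = -3319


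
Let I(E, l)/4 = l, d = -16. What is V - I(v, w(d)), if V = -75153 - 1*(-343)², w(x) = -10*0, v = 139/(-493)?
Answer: -192802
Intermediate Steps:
v = -139/493 (v = 139*(-1/493) = -139/493 ≈ -0.28195)
w(x) = 0
I(E, l) = 4*l
V = -192802 (V = -75153 - 1*117649 = -75153 - 117649 = -192802)
V - I(v, w(d)) = -192802 - 4*0 = -192802 - 1*0 = -192802 + 0 = -192802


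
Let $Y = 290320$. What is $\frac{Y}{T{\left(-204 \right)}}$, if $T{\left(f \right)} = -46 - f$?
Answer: $\frac{145160}{79} \approx 1837.5$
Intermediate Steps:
$\frac{Y}{T{\left(-204 \right)}} = \frac{290320}{-46 - -204} = \frac{290320}{-46 + 204} = \frac{290320}{158} = 290320 \cdot \frac{1}{158} = \frac{145160}{79}$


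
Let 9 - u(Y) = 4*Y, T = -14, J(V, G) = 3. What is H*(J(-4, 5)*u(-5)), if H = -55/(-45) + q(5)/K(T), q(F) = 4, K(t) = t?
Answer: 1711/21 ≈ 81.476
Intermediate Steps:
u(Y) = 9 - 4*Y
H = 59/63 (H = -55/(-45) + 4/(-14) = -55*(-1/45) + 4*(-1/14) = 11/9 - 2/7 = 59/63 ≈ 0.93651)
H*(J(-4, 5)*u(-5)) = 59*(3*(9 - 4*(-5)))/63 = 59*(3*(9 + 20))/63 = 59*(3*29)/63 = (59/63)*87 = 1711/21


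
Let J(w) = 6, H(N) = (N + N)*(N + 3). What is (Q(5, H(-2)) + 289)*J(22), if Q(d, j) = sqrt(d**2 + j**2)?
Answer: 1734 + 6*sqrt(41) ≈ 1772.4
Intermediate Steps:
H(N) = 2*N*(3 + N) (H(N) = (2*N)*(3 + N) = 2*N*(3 + N))
(Q(5, H(-2)) + 289)*J(22) = (sqrt(5**2 + (2*(-2)*(3 - 2))**2) + 289)*6 = (sqrt(25 + (2*(-2)*1)**2) + 289)*6 = (sqrt(25 + (-4)**2) + 289)*6 = (sqrt(25 + 16) + 289)*6 = (sqrt(41) + 289)*6 = (289 + sqrt(41))*6 = 1734 + 6*sqrt(41)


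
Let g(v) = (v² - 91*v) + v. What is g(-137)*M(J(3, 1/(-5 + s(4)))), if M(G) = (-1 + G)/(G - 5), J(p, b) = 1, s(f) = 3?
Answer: 0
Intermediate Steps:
g(v) = v² - 90*v
M(G) = (-1 + G)/(-5 + G)
g(-137)*M(J(3, 1/(-5 + s(4)))) = (-137*(-90 - 137))*((-1 + 1)/(-5 + 1)) = (-137*(-227))*(0/(-4)) = 31099*(-¼*0) = 31099*0 = 0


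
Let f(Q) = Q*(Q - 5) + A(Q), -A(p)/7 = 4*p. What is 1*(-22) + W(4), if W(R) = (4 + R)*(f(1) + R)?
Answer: -246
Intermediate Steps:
A(p) = -28*p
f(Q) = -28*Q + Q*(-5 + Q) (f(Q) = Q*(Q - 5) - 28*Q = Q*(-5 + Q) - 28*Q = -28*Q + Q*(-5 + Q))
W(R) = (-32 + R)*(4 + R) (W(R) = (4 + R)*(1*(-33 + 1) + R) = (4 + R)*(1*(-32) + R) = (4 + R)*(-32 + R) = (-32 + R)*(4 + R))
1*(-22) + W(4) = 1*(-22) + (-128 + 4² - 28*4) = -22 + (-128 + 16 - 112) = -22 - 224 = -246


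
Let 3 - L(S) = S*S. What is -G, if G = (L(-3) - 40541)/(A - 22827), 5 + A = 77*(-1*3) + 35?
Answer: -40547/23028 ≈ -1.7608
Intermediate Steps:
L(S) = 3 - S² (L(S) = 3 - S*S = 3 - S²)
A = -201 (A = -5 + (77*(-1*3) + 35) = -5 + (77*(-3) + 35) = -5 + (-231 + 35) = -5 - 196 = -201)
G = 40547/23028 (G = ((3 - 1*(-3)²) - 40541)/(-201 - 22827) = ((3 - 1*9) - 40541)/(-23028) = ((3 - 9) - 40541)*(-1/23028) = (-6 - 40541)*(-1/23028) = -40547*(-1/23028) = 40547/23028 ≈ 1.7608)
-G = -1*40547/23028 = -40547/23028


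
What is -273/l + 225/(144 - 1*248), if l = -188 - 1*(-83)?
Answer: 227/520 ≈ 0.43654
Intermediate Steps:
l = -105 (l = -188 + 83 = -105)
-273/l + 225/(144 - 1*248) = -273/(-105) + 225/(144 - 1*248) = -273*(-1/105) + 225/(144 - 248) = 13/5 + 225/(-104) = 13/5 + 225*(-1/104) = 13/5 - 225/104 = 227/520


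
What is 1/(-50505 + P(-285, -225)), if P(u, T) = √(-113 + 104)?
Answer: -16835/850251678 - I/850251678 ≈ -1.98e-5 - 1.1761e-9*I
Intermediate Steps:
P(u, T) = 3*I (P(u, T) = √(-9) = 3*I)
1/(-50505 + P(-285, -225)) = 1/(-50505 + 3*I) = (-50505 - 3*I)/2550755034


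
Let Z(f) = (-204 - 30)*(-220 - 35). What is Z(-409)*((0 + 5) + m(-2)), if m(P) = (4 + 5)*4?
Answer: 2446470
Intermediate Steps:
m(P) = 36 (m(P) = 9*4 = 36)
Z(f) = 59670 (Z(f) = -234*(-255) = 59670)
Z(-409)*((0 + 5) + m(-2)) = 59670*((0 + 5) + 36) = 59670*(5 + 36) = 59670*41 = 2446470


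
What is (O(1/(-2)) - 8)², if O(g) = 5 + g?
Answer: 49/4 ≈ 12.250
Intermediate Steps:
(O(1/(-2)) - 8)² = ((5 + 1/(-2)) - 8)² = ((5 - ½) - 8)² = (9/2 - 8)² = (-7/2)² = 49/4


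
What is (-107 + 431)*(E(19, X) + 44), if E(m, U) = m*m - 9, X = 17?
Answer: 128304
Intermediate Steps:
E(m, U) = -9 + m**2 (E(m, U) = m**2 - 9 = -9 + m**2)
(-107 + 431)*(E(19, X) + 44) = (-107 + 431)*((-9 + 19**2) + 44) = 324*((-9 + 361) + 44) = 324*(352 + 44) = 324*396 = 128304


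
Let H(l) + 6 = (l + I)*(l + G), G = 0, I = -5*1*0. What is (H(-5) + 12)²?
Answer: 961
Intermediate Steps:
I = 0 (I = -5*0 = 0)
H(l) = -6 + l² (H(l) = -6 + (l + 0)*(l + 0) = -6 + l*l = -6 + l²)
(H(-5) + 12)² = ((-6 + (-5)²) + 12)² = ((-6 + 25) + 12)² = (19 + 12)² = 31² = 961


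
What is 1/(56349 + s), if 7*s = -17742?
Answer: 7/376701 ≈ 1.8582e-5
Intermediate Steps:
s = -17742/7 (s = (⅐)*(-17742) = -17742/7 ≈ -2534.6)
1/(56349 + s) = 1/(56349 - 17742/7) = 1/(376701/7) = 7/376701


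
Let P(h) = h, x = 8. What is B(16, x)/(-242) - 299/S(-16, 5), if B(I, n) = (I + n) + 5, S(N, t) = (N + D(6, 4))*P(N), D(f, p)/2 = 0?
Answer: -39891/30976 ≈ -1.2878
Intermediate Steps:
D(f, p) = 0 (D(f, p) = 2*0 = 0)
S(N, t) = N**2 (S(N, t) = (N + 0)*N = N*N = N**2)
B(I, n) = 5 + I + n
B(16, x)/(-242) - 299/S(-16, 5) = (5 + 16 + 8)/(-242) - 299/((-16)**2) = 29*(-1/242) - 299/256 = -29/242 - 299*1/256 = -29/242 - 299/256 = -39891/30976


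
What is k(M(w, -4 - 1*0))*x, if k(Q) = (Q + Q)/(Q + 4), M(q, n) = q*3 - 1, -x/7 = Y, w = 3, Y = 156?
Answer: -1456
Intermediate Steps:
x = -1092 (x = -7*156 = -1092)
M(q, n) = -1 + 3*q (M(q, n) = 3*q - 1 = -1 + 3*q)
k(Q) = 2*Q/(4 + Q) (k(Q) = (2*Q)/(4 + Q) = 2*Q/(4 + Q))
k(M(w, -4 - 1*0))*x = (2*(-1 + 3*3)/(4 + (-1 + 3*3)))*(-1092) = (2*(-1 + 9)/(4 + (-1 + 9)))*(-1092) = (2*8/(4 + 8))*(-1092) = (2*8/12)*(-1092) = (2*8*(1/12))*(-1092) = (4/3)*(-1092) = -1456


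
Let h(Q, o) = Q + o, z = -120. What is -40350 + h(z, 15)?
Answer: -40455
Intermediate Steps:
-40350 + h(z, 15) = -40350 + (-120 + 15) = -40350 - 105 = -40455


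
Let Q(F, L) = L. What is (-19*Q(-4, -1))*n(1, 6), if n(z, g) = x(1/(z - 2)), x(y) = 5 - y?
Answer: 114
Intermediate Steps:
n(z, g) = 5 - 1/(-2 + z) (n(z, g) = 5 - 1/(z - 2) = 5 - 1/(-2 + z))
(-19*Q(-4, -1))*n(1, 6) = (-19*(-1))*((-11 + 5*1)/(-2 + 1)) = 19*((-11 + 5)/(-1)) = 19*(-1*(-6)) = 19*6 = 114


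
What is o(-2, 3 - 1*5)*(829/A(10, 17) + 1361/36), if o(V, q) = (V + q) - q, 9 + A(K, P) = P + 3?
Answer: -44815/198 ≈ -226.34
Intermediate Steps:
A(K, P) = -6 + P (A(K, P) = -9 + (P + 3) = -9 + (3 + P) = -6 + P)
o(V, q) = V
o(-2, 3 - 1*5)*(829/A(10, 17) + 1361/36) = -2*(829/(-6 + 17) + 1361/36) = -2*(829/11 + 1361*(1/36)) = -2*(829*(1/11) + 1361/36) = -2*(829/11 + 1361/36) = -2*44815/396 = -44815/198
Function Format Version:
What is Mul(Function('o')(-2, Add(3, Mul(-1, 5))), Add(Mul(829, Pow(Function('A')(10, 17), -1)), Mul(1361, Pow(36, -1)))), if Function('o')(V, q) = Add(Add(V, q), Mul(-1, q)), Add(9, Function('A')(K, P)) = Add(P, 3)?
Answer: Rational(-44815, 198) ≈ -226.34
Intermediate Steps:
Function('A')(K, P) = Add(-6, P) (Function('A')(K, P) = Add(-9, Add(P, 3)) = Add(-9, Add(3, P)) = Add(-6, P))
Function('o')(V, q) = V
Mul(Function('o')(-2, Add(3, Mul(-1, 5))), Add(Mul(829, Pow(Function('A')(10, 17), -1)), Mul(1361, Pow(36, -1)))) = Mul(-2, Add(Mul(829, Pow(Add(-6, 17), -1)), Mul(1361, Pow(36, -1)))) = Mul(-2, Add(Mul(829, Pow(11, -1)), Mul(1361, Rational(1, 36)))) = Mul(-2, Add(Mul(829, Rational(1, 11)), Rational(1361, 36))) = Mul(-2, Add(Rational(829, 11), Rational(1361, 36))) = Mul(-2, Rational(44815, 396)) = Rational(-44815, 198)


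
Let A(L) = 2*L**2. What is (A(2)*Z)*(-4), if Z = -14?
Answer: 448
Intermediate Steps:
(A(2)*Z)*(-4) = ((2*2**2)*(-14))*(-4) = ((2*4)*(-14))*(-4) = (8*(-14))*(-4) = -112*(-4) = 448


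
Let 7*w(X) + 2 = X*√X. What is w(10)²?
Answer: 1004/49 - 40*√10/49 ≈ 17.908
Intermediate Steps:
w(X) = -2/7 + X^(3/2)/7 (w(X) = -2/7 + (X*√X)/7 = -2/7 + X^(3/2)/7)
w(10)² = (-2/7 + 10^(3/2)/7)² = (-2/7 + (10*√10)/7)² = (-2/7 + 10*√10/7)²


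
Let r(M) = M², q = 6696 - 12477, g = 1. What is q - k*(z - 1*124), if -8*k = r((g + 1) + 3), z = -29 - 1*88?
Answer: -52273/8 ≈ -6534.1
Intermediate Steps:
z = -117 (z = -29 - 88 = -117)
q = -5781
k = -25/8 (k = -((1 + 1) + 3)²/8 = -(2 + 3)²/8 = -⅛*5² = -⅛*25 = -25/8 ≈ -3.1250)
q - k*(z - 1*124) = -5781 - (-25)*(-117 - 1*124)/8 = -5781 - (-25)*(-117 - 124)/8 = -5781 - (-25)*(-241)/8 = -5781 - 1*6025/8 = -5781 - 6025/8 = -52273/8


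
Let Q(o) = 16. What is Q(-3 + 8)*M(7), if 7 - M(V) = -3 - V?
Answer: 272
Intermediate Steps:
M(V) = 10 + V (M(V) = 7 - (-3 - V) = 7 + (3 + V) = 10 + V)
Q(-3 + 8)*M(7) = 16*(10 + 7) = 16*17 = 272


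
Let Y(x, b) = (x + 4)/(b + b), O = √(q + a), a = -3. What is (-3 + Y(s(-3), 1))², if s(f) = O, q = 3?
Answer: 1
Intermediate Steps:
O = 0 (O = √(3 - 3) = √0 = 0)
s(f) = 0
Y(x, b) = (4 + x)/(2*b) (Y(x, b) = (4 + x)/((2*b)) = (4 + x)*(1/(2*b)) = (4 + x)/(2*b))
(-3 + Y(s(-3), 1))² = (-3 + (½)*(4 + 0)/1)² = (-3 + (½)*1*4)² = (-3 + 2)² = (-1)² = 1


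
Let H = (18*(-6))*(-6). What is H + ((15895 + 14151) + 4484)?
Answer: 35178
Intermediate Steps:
H = 648 (H = -108*(-6) = 648)
H + ((15895 + 14151) + 4484) = 648 + ((15895 + 14151) + 4484) = 648 + (30046 + 4484) = 648 + 34530 = 35178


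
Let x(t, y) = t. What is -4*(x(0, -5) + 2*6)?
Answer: -48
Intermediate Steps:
-4*(x(0, -5) + 2*6) = -4*(0 + 2*6) = -4*(0 + 12) = -4*12 = -48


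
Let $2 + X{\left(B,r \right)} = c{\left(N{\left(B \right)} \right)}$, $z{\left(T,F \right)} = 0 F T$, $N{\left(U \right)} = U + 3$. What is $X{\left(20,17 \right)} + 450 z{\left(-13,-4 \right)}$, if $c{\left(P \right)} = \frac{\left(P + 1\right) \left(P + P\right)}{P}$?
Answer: $46$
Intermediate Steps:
$N{\left(U \right)} = 3 + U$
$z{\left(T,F \right)} = 0$
$c{\left(P \right)} = 2 + 2 P$ ($c{\left(P \right)} = \frac{\left(1 + P\right) 2 P}{P} = \frac{2 P \left(1 + P\right)}{P} = 2 + 2 P$)
$X{\left(B,r \right)} = 6 + 2 B$ ($X{\left(B,r \right)} = -2 + \left(2 + 2 \left(3 + B\right)\right) = -2 + \left(2 + \left(6 + 2 B\right)\right) = -2 + \left(8 + 2 B\right) = 6 + 2 B$)
$X{\left(20,17 \right)} + 450 z{\left(-13,-4 \right)} = \left(6 + 2 \cdot 20\right) + 450 \cdot 0 = \left(6 + 40\right) + 0 = 46 + 0 = 46$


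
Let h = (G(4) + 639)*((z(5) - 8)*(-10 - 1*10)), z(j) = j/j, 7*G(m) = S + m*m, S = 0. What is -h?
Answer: -89780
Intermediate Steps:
G(m) = m²/7 (G(m) = (0 + m*m)/7 = (0 + m²)/7 = m²/7)
z(j) = 1
h = 89780 (h = ((⅐)*4² + 639)*((1 - 8)*(-10 - 1*10)) = ((⅐)*16 + 639)*(-7*(-10 - 10)) = (16/7 + 639)*(-7*(-20)) = (4489/7)*140 = 89780)
-h = -1*89780 = -89780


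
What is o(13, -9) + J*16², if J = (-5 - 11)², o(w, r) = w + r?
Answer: 65540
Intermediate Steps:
o(w, r) = r + w
J = 256 (J = (-16)² = 256)
o(13, -9) + J*16² = (-9 + 13) + 256*16² = 4 + 256*256 = 4 + 65536 = 65540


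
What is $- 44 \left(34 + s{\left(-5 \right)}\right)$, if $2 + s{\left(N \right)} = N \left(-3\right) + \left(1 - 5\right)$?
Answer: $-1892$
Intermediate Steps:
$s{\left(N \right)} = -6 - 3 N$ ($s{\left(N \right)} = -2 + \left(N \left(-3\right) + \left(1 - 5\right)\right) = -2 - \left(4 + 3 N\right) = -6 - 3 N$)
$- 44 \left(34 + s{\left(-5 \right)}\right) = - 44 \left(34 - -9\right) = - 44 \left(34 + \left(-6 + 15\right)\right) = - 44 \left(34 + 9\right) = \left(-44\right) 43 = -1892$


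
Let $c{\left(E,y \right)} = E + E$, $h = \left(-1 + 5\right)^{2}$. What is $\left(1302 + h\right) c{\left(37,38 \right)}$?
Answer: $97532$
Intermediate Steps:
$h = 16$ ($h = 4^{2} = 16$)
$c{\left(E,y \right)} = 2 E$
$\left(1302 + h\right) c{\left(37,38 \right)} = \left(1302 + 16\right) 2 \cdot 37 = 1318 \cdot 74 = 97532$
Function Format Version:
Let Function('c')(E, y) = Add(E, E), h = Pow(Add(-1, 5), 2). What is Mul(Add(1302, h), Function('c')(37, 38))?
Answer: 97532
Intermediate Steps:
h = 16 (h = Pow(4, 2) = 16)
Function('c')(E, y) = Mul(2, E)
Mul(Add(1302, h), Function('c')(37, 38)) = Mul(Add(1302, 16), Mul(2, 37)) = Mul(1318, 74) = 97532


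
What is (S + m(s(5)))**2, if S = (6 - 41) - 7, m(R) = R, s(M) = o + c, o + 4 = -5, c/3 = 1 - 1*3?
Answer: 3249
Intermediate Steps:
c = -6 (c = 3*(1 - 1*3) = 3*(1 - 3) = 3*(-2) = -6)
o = -9 (o = -4 - 5 = -9)
s(M) = -15 (s(M) = -9 - 6 = -15)
S = -42 (S = -35 - 7 = -42)
(S + m(s(5)))**2 = (-42 - 15)**2 = (-57)**2 = 3249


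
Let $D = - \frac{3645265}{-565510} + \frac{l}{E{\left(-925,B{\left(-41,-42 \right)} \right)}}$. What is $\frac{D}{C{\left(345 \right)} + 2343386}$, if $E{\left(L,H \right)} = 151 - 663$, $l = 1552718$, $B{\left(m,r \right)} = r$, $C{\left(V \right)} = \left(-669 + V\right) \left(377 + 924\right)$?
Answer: $- \frac{43810559025}{27822903798272} \approx -0.0015746$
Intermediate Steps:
$C{\left(V \right)} = -870369 + 1301 V$ ($C{\left(V \right)} = \left(-669 + V\right) 1301 = -870369 + 1301 V$)
$E{\left(L,H \right)} = -512$
$D = - \frac{43810559025}{14477056}$ ($D = - \frac{3645265}{-565510} + \frac{1552718}{-512} = \left(-3645265\right) \left(- \frac{1}{565510}\right) + 1552718 \left(- \frac{1}{512}\right) = \frac{729053}{113102} - \frac{776359}{256} = - \frac{43810559025}{14477056} \approx -3026.2$)
$\frac{D}{C{\left(345 \right)} + 2343386} = - \frac{43810559025}{14477056 \left(\left(-870369 + 1301 \cdot 345\right) + 2343386\right)} = - \frac{43810559025}{14477056 \left(\left(-870369 + 448845\right) + 2343386\right)} = - \frac{43810559025}{14477056 \left(-421524 + 2343386\right)} = - \frac{43810559025}{14477056 \cdot 1921862} = \left(- \frac{43810559025}{14477056}\right) \frac{1}{1921862} = - \frac{43810559025}{27822903798272}$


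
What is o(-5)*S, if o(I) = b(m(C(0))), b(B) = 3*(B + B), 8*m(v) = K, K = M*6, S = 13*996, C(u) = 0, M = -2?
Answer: -116532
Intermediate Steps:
S = 12948
K = -12 (K = -2*6 = -12)
m(v) = -3/2 (m(v) = (1/8)*(-12) = -3/2)
b(B) = 6*B (b(B) = 3*(2*B) = 6*B)
o(I) = -9 (o(I) = 6*(-3/2) = -9)
o(-5)*S = -9*12948 = -116532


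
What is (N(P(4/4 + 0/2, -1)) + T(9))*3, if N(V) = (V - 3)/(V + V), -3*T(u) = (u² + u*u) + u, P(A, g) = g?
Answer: -165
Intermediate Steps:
T(u) = -2*u²/3 - u/3 (T(u) = -((u² + u*u) + u)/3 = -((u² + u²) + u)/3 = -(2*u² + u)/3 = -(u + 2*u²)/3 = -2*u²/3 - u/3)
N(V) = (-3 + V)/(2*V) (N(V) = (-3 + V)/((2*V)) = (-3 + V)*(1/(2*V)) = (-3 + V)/(2*V))
(N(P(4/4 + 0/2, -1)) + T(9))*3 = ((½)*(-3 - 1)/(-1) - ⅓*9*(1 + 2*9))*3 = ((½)*(-1)*(-4) - ⅓*9*(1 + 18))*3 = (2 - ⅓*9*19)*3 = (2 - 57)*3 = -55*3 = -165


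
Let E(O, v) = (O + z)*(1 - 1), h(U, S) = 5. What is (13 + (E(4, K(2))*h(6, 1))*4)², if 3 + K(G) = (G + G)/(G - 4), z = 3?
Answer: 169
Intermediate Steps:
K(G) = -3 + 2*G/(-4 + G) (K(G) = -3 + (G + G)/(G - 4) = -3 + (2*G)/(-4 + G) = -3 + 2*G/(-4 + G))
E(O, v) = 0 (E(O, v) = (O + 3)*(1 - 1) = (3 + O)*0 = 0)
(13 + (E(4, K(2))*h(6, 1))*4)² = (13 + (0*5)*4)² = (13 + 0*4)² = (13 + 0)² = 13² = 169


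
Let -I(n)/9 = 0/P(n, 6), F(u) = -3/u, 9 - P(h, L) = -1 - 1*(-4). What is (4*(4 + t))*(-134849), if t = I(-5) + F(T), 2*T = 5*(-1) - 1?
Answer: -2696980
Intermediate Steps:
P(h, L) = 6 (P(h, L) = 9 - (-1 - 1*(-4)) = 9 - (-1 + 4) = 9 - 1*3 = 9 - 3 = 6)
T = -3 (T = (5*(-1) - 1)/2 = (-5 - 1)/2 = (½)*(-6) = -3)
I(n) = 0 (I(n) = -0/6 = -9*0 = 0)
t = 1 (t = 0 - 3/(-3) = 0 - 3*(-⅓) = 0 + 1 = 1)
(4*(4 + t))*(-134849) = (4*(4 + 1))*(-134849) = (4*5)*(-134849) = 20*(-134849) = -2696980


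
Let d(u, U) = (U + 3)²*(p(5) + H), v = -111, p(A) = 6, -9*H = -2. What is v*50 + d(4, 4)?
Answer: -47206/9 ≈ -5245.1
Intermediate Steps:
H = 2/9 (H = -⅑*(-2) = 2/9 ≈ 0.22222)
d(u, U) = 56*(3 + U)²/9 (d(u, U) = (U + 3)²*(6 + 2/9) = (3 + U)²*(56/9) = 56*(3 + U)²/9)
v*50 + d(4, 4) = -111*50 + 56*(3 + 4)²/9 = -5550 + (56/9)*7² = -5550 + (56/9)*49 = -5550 + 2744/9 = -47206/9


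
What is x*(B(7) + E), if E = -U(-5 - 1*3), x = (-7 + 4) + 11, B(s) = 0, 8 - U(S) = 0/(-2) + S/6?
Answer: -224/3 ≈ -74.667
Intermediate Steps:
U(S) = 8 - S/6 (U(S) = 8 - (0/(-2) + S/6) = 8 - (0*(-½) + S*(⅙)) = 8 - (0 + S/6) = 8 - S/6)
x = 8 (x = -3 + 11 = 8)
E = -28/3 (E = -(8 - (-5 - 1*3)/6) = -(8 - (-5 - 3)/6) = -(8 - ⅙*(-8)) = -(8 + 4/3) = -1*28/3 = -28/3 ≈ -9.3333)
x*(B(7) + E) = 8*(0 - 28/3) = 8*(-28/3) = -224/3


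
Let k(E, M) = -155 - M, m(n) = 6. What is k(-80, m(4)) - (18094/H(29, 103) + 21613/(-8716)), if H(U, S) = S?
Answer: -300018593/897748 ≈ -334.19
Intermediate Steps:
k(-80, m(4)) - (18094/H(29, 103) + 21613/(-8716)) = (-155 - 1*6) - (18094/103 + 21613/(-8716)) = (-155 - 6) - (18094*(1/103) + 21613*(-1/8716)) = -161 - (18094/103 - 21613/8716) = -161 - 1*155481165/897748 = -161 - 155481165/897748 = -300018593/897748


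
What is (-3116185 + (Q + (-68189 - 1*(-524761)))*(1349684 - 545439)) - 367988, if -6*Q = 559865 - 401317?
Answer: 1037821073771/3 ≈ 3.4594e+11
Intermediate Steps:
Q = -79274/3 (Q = -(559865 - 401317)/6 = -⅙*158548 = -79274/3 ≈ -26425.)
(-3116185 + (Q + (-68189 - 1*(-524761)))*(1349684 - 545439)) - 367988 = (-3116185 + (-79274/3 + (-68189 - 1*(-524761)))*(1349684 - 545439)) - 367988 = (-3116185 + (-79274/3 + (-68189 + 524761))*804245) - 367988 = (-3116185 + (-79274/3 + 456572)*804245) - 367988 = (-3116185 + (1290442/3)*804245) - 367988 = (-3116185 + 1037831526290/3) - 367988 = 1037822177735/3 - 367988 = 1037821073771/3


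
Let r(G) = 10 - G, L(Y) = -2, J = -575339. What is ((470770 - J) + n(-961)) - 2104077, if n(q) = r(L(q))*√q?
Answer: -1057968 + 372*I ≈ -1.058e+6 + 372.0*I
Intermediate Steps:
n(q) = 12*√q (n(q) = (10 - 1*(-2))*√q = (10 + 2)*√q = 12*√q)
((470770 - J) + n(-961)) - 2104077 = ((470770 - 1*(-575339)) + 12*√(-961)) - 2104077 = ((470770 + 575339) + 12*(31*I)) - 2104077 = (1046109 + 372*I) - 2104077 = -1057968 + 372*I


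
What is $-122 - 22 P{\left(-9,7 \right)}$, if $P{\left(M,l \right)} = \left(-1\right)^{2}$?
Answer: $-144$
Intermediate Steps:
$P{\left(M,l \right)} = 1$
$-122 - 22 P{\left(-9,7 \right)} = -122 - 22 = -144$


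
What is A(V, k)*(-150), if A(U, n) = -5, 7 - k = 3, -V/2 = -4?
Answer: 750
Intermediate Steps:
V = 8 (V = -2*(-4) = 8)
k = 4 (k = 7 - 1*3 = 7 - 3 = 4)
A(V, k)*(-150) = -5*(-150) = 750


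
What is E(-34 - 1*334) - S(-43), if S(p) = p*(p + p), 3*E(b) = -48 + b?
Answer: -11510/3 ≈ -3836.7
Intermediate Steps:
E(b) = -16 + b/3 (E(b) = (-48 + b)/3 = -16 + b/3)
S(p) = 2*p**2 (S(p) = p*(2*p) = 2*p**2)
E(-34 - 1*334) - S(-43) = (-16 + (-34 - 1*334)/3) - 2*(-43)**2 = (-16 + (-34 - 334)/3) - 2*1849 = (-16 + (1/3)*(-368)) - 1*3698 = (-16 - 368/3) - 3698 = -416/3 - 3698 = -11510/3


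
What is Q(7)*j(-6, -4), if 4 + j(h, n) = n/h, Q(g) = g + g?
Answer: -140/3 ≈ -46.667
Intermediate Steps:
Q(g) = 2*g
j(h, n) = -4 + n/h
Q(7)*j(-6, -4) = (2*7)*(-4 - 4/(-6)) = 14*(-4 - 4*(-⅙)) = 14*(-4 + ⅔) = 14*(-10/3) = -140/3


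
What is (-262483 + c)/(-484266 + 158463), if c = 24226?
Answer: 79419/108601 ≈ 0.73129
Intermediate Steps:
(-262483 + c)/(-484266 + 158463) = (-262483 + 24226)/(-484266 + 158463) = -238257/(-325803) = -238257*(-1/325803) = 79419/108601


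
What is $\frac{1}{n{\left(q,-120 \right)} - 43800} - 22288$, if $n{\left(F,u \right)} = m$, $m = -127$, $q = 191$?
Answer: $- \frac{979044977}{43927} \approx -22288.0$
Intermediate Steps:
$n{\left(F,u \right)} = -127$
$\frac{1}{n{\left(q,-120 \right)} - 43800} - 22288 = \frac{1}{-127 - 43800} - 22288 = \frac{1}{-43927} - 22288 = - \frac{1}{43927} - 22288 = - \frac{979044977}{43927}$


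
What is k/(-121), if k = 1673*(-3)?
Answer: 5019/121 ≈ 41.479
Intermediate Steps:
k = -5019
k/(-121) = -5019/(-121) = -5019*(-1/121) = 5019/121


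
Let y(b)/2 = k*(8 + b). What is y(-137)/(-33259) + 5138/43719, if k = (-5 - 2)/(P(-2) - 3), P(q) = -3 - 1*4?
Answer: 893901967/7270251105 ≈ 0.12295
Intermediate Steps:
P(q) = -7 (P(q) = -3 - 4 = -7)
k = 7/10 (k = (-5 - 2)/(-7 - 3) = -7/(-10) = -7*(-1/10) = 7/10 ≈ 0.70000)
y(b) = 56/5 + 7*b/5 (y(b) = 2*(7*(8 + b)/10) = 2*(28/5 + 7*b/10) = 56/5 + 7*b/5)
y(-137)/(-33259) + 5138/43719 = (56/5 + (7/5)*(-137))/(-33259) + 5138/43719 = (56/5 - 959/5)*(-1/33259) + 5138*(1/43719) = -903/5*(-1/33259) + 5138/43719 = 903/166295 + 5138/43719 = 893901967/7270251105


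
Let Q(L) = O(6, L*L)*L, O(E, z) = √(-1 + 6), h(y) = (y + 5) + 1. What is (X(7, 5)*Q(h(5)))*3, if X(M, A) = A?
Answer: 165*√5 ≈ 368.95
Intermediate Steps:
h(y) = 6 + y (h(y) = (5 + y) + 1 = 6 + y)
O(E, z) = √5
Q(L) = L*√5 (Q(L) = √5*L = L*√5)
(X(7, 5)*Q(h(5)))*3 = (5*((6 + 5)*√5))*3 = (5*(11*√5))*3 = (55*√5)*3 = 165*√5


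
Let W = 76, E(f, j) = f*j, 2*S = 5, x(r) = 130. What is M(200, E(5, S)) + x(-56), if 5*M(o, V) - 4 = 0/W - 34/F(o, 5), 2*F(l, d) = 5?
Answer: 3202/25 ≈ 128.08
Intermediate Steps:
S = 5/2 (S = (½)*5 = 5/2 ≈ 2.5000)
F(l, d) = 5/2 (F(l, d) = (½)*5 = 5/2)
M(o, V) = -48/25 (M(o, V) = ⅘ + (0/76 - 34/5/2)/5 = ⅘ + (0*(1/76) - 34*⅖)/5 = ⅘ + (0 - 68/5)/5 = ⅘ + (⅕)*(-68/5) = ⅘ - 68/25 = -48/25)
M(200, E(5, S)) + x(-56) = -48/25 + 130 = 3202/25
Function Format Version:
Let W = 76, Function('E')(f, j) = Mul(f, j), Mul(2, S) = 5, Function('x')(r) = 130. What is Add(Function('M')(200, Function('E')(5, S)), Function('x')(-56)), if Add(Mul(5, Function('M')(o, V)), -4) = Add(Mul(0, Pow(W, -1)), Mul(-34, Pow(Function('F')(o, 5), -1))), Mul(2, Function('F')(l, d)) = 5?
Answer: Rational(3202, 25) ≈ 128.08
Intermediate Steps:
S = Rational(5, 2) (S = Mul(Rational(1, 2), 5) = Rational(5, 2) ≈ 2.5000)
Function('F')(l, d) = Rational(5, 2) (Function('F')(l, d) = Mul(Rational(1, 2), 5) = Rational(5, 2))
Function('M')(o, V) = Rational(-48, 25) (Function('M')(o, V) = Add(Rational(4, 5), Mul(Rational(1, 5), Add(Mul(0, Pow(76, -1)), Mul(-34, Pow(Rational(5, 2), -1))))) = Add(Rational(4, 5), Mul(Rational(1, 5), Add(Mul(0, Rational(1, 76)), Mul(-34, Rational(2, 5))))) = Add(Rational(4, 5), Mul(Rational(1, 5), Add(0, Rational(-68, 5)))) = Add(Rational(4, 5), Mul(Rational(1, 5), Rational(-68, 5))) = Add(Rational(4, 5), Rational(-68, 25)) = Rational(-48, 25))
Add(Function('M')(200, Function('E')(5, S)), Function('x')(-56)) = Add(Rational(-48, 25), 130) = Rational(3202, 25)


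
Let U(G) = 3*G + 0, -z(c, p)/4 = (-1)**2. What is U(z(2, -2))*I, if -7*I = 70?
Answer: 120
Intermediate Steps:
z(c, p) = -4 (z(c, p) = -4*(-1)**2 = -4*1 = -4)
I = -10 (I = -1/7*70 = -10)
U(G) = 3*G
U(z(2, -2))*I = (3*(-4))*(-10) = -12*(-10) = 120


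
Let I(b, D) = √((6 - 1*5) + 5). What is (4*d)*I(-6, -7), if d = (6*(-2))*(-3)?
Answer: 144*√6 ≈ 352.73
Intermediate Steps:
I(b, D) = √6 (I(b, D) = √((6 - 5) + 5) = √(1 + 5) = √6)
d = 36 (d = -12*(-3) = 36)
(4*d)*I(-6, -7) = (4*36)*√6 = 144*√6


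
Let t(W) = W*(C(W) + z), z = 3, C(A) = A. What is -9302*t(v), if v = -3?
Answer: 0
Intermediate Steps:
t(W) = W*(3 + W) (t(W) = W*(W + 3) = W*(3 + W))
-9302*t(v) = -(-27906)*(3 - 3) = -(-27906)*0 = -9302*0 = 0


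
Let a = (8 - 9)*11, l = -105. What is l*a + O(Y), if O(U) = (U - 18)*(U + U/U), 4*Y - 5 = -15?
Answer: 4743/4 ≈ 1185.8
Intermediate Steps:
Y = -5/2 (Y = 5/4 + (1/4)*(-15) = 5/4 - 15/4 = -5/2 ≈ -2.5000)
a = -11 (a = -1*11 = -11)
O(U) = (1 + U)*(-18 + U) (O(U) = (-18 + U)*(U + 1) = (-18 + U)*(1 + U) = (1 + U)*(-18 + U))
l*a + O(Y) = -105*(-11) + (-18 + (-5/2)**2 - 17*(-5/2)) = 1155 + (-18 + 25/4 + 85/2) = 1155 + 123/4 = 4743/4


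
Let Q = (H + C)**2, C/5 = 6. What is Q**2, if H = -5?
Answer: 390625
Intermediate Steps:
C = 30 (C = 5*6 = 30)
Q = 625 (Q = (-5 + 30)**2 = 25**2 = 625)
Q**2 = 625**2 = 390625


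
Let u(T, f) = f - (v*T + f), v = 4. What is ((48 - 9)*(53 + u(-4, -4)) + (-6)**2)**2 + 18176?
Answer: 7454705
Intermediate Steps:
u(T, f) = -4*T (u(T, f) = f - (4*T + f) = f - (f + 4*T) = f + (-f - 4*T) = -4*T)
((48 - 9)*(53 + u(-4, -4)) + (-6)**2)**2 + 18176 = ((48 - 9)*(53 - 4*(-4)) + (-6)**2)**2 + 18176 = (39*(53 + 16) + 36)**2 + 18176 = (39*69 + 36)**2 + 18176 = (2691 + 36)**2 + 18176 = 2727**2 + 18176 = 7436529 + 18176 = 7454705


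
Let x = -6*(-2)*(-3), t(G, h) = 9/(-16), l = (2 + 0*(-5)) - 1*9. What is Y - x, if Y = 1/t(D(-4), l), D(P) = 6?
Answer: 308/9 ≈ 34.222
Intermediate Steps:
l = -7 (l = (2 + 0) - 9 = 2 - 9 = -7)
t(G, h) = -9/16 (t(G, h) = 9*(-1/16) = -9/16)
x = -36 (x = 12*(-3) = -36)
Y = -16/9 (Y = 1/(-9/16) = -16/9 ≈ -1.7778)
Y - x = -16/9 - 1*(-36) = -16/9 + 36 = 308/9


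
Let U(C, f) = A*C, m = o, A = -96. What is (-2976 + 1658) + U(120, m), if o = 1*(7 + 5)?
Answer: -12838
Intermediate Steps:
o = 12 (o = 1*12 = 12)
m = 12
U(C, f) = -96*C
(-2976 + 1658) + U(120, m) = (-2976 + 1658) - 96*120 = -1318 - 11520 = -12838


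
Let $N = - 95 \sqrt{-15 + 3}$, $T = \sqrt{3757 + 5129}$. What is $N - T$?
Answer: $- \sqrt{8886} - 190 i \sqrt{3} \approx -94.266 - 329.09 i$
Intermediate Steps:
$T = \sqrt{8886} \approx 94.266$
$N = - 190 i \sqrt{3}$ ($N = - 95 \sqrt{-12} = - 95 \cdot 2 i \sqrt{3} = - 190 i \sqrt{3} \approx - 329.09 i$)
$N - T = - 190 i \sqrt{3} - \sqrt{8886} = - \sqrt{8886} - 190 i \sqrt{3}$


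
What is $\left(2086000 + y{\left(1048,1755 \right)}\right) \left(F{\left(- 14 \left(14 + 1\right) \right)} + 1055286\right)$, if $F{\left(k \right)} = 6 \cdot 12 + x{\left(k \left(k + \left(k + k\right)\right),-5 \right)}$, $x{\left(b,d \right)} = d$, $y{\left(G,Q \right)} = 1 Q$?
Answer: $2203318502515$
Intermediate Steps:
$y{\left(G,Q \right)} = Q$
$F{\left(k \right)} = 67$ ($F{\left(k \right)} = 6 \cdot 12 - 5 = 72 - 5 = 67$)
$\left(2086000 + y{\left(1048,1755 \right)}\right) \left(F{\left(- 14 \left(14 + 1\right) \right)} + 1055286\right) = \left(2086000 + 1755\right) \left(67 + 1055286\right) = 2087755 \cdot 1055353 = 2203318502515$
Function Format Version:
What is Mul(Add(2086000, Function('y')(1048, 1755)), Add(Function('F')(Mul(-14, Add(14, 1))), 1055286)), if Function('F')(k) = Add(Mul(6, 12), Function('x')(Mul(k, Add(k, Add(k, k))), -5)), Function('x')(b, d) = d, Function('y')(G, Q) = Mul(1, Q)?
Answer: 2203318502515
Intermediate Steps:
Function('y')(G, Q) = Q
Function('F')(k) = 67 (Function('F')(k) = Add(Mul(6, 12), -5) = Add(72, -5) = 67)
Mul(Add(2086000, Function('y')(1048, 1755)), Add(Function('F')(Mul(-14, Add(14, 1))), 1055286)) = Mul(Add(2086000, 1755), Add(67, 1055286)) = Mul(2087755, 1055353) = 2203318502515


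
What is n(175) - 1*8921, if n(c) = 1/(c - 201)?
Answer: -231947/26 ≈ -8921.0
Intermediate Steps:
n(c) = 1/(-201 + c)
n(175) - 1*8921 = 1/(-201 + 175) - 1*8921 = 1/(-26) - 8921 = -1/26 - 8921 = -231947/26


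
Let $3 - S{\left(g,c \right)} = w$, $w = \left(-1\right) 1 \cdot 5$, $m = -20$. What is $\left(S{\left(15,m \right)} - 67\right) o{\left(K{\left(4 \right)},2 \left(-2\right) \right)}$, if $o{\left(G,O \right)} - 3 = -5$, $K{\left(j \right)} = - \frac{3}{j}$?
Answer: $118$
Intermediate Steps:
$o{\left(G,O \right)} = -2$ ($o{\left(G,O \right)} = 3 - 5 = -2$)
$w = -5$ ($w = \left(-1\right) 5 = -5$)
$S{\left(g,c \right)} = 8$ ($S{\left(g,c \right)} = 3 - -5 = 3 + 5 = 8$)
$\left(S{\left(15,m \right)} - 67\right) o{\left(K{\left(4 \right)},2 \left(-2\right) \right)} = \left(8 - 67\right) \left(-2\right) = \left(-59\right) \left(-2\right) = 118$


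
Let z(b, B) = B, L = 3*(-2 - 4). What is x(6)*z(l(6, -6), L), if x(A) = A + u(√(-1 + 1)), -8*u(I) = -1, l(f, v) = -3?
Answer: -441/4 ≈ -110.25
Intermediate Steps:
L = -18 (L = 3*(-6) = -18)
u(I) = ⅛ (u(I) = -⅛*(-1) = ⅛)
x(A) = ⅛ + A (x(A) = A + ⅛ = ⅛ + A)
x(6)*z(l(6, -6), L) = (⅛ + 6)*(-18) = (49/8)*(-18) = -441/4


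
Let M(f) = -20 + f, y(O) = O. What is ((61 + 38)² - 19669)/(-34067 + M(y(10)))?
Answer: 9868/34077 ≈ 0.28958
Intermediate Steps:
((61 + 38)² - 19669)/(-34067 + M(y(10))) = ((61 + 38)² - 19669)/(-34067 + (-20 + 10)) = (99² - 19669)/(-34067 - 10) = (9801 - 19669)/(-34077) = -9868*(-1/34077) = 9868/34077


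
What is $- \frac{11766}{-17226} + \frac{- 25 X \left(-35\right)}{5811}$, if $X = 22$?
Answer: $\frac{22220707}{5561127} \approx 3.9957$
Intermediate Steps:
$- \frac{11766}{-17226} + \frac{- 25 X \left(-35\right)}{5811} = - \frac{11766}{-17226} + \frac{\left(-25\right) 22 \left(-35\right)}{5811} = \left(-11766\right) \left(- \frac{1}{17226}\right) + \left(-550\right) \left(-35\right) \frac{1}{5811} = \frac{1961}{2871} + 19250 \cdot \frac{1}{5811} = \frac{1961}{2871} + \frac{19250}{5811} = \frac{22220707}{5561127}$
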